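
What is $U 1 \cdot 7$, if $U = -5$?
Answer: $-35$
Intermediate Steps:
$U 1 \cdot 7 = \left(-5\right) 1 \cdot 7 = \left(-5\right) 7 = -35$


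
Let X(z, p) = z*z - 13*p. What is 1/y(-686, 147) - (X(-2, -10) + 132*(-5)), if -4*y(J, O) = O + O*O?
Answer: 2860913/5439 ≈ 526.00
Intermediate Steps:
X(z, p) = z² - 13*p
y(J, O) = -O/4 - O²/4 (y(J, O) = -(O + O*O)/4 = -(O + O²)/4 = -O/4 - O²/4)
1/y(-686, 147) - (X(-2, -10) + 132*(-5)) = 1/(-¼*147*(1 + 147)) - (((-2)² - 13*(-10)) + 132*(-5)) = 1/(-¼*147*148) - ((4 + 130) - 660) = 1/(-5439) - (134 - 660) = -1/5439 - 1*(-526) = -1/5439 + 526 = 2860913/5439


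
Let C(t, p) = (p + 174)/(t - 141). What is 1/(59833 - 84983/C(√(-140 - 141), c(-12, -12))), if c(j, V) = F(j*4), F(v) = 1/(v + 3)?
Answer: 7888889438668/1019467463094893089 + 29939935815*I*√281/1019467463094893089 ≈ 7.7382e-6 + 4.923e-7*I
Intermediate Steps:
F(v) = 1/(3 + v)
c(j, V) = 1/(3 + 4*j) (c(j, V) = 1/(3 + j*4) = 1/(3 + 4*j))
C(t, p) = (174 + p)/(-141 + t)
1/(59833 - 84983/C(√(-140 - 141), c(-12, -12))) = 1/(59833 - 84983*(-141 + √(-140 - 141))/(174 + 1/(3 + 4*(-12)))) = 1/(59833 - 84983*(-141 + √(-281))/(174 + 1/(3 - 48))) = 1/(59833 - 84983*(-141 + I*√281)/(174 + 1/(-45))) = 1/(59833 - 84983*(-141 + I*√281)/(174 - 1/45)) = 1/(59833 - (-539217135/7829 + 3824235*I*√281/7829)) = 1/(59833 - 84983*(-6345/7829 + 45*I*√281/7829)) = 1/(59833 + (539217135/7829 - 3824235*I*√281/7829)) = 1/(1007649692/7829 - 3824235*I*√281/7829)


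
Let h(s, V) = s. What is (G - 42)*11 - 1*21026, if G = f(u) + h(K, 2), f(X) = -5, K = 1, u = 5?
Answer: -21532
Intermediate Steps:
G = -4 (G = -5 + 1 = -4)
(G - 42)*11 - 1*21026 = (-4 - 42)*11 - 1*21026 = -46*11 - 21026 = -506 - 21026 = -21532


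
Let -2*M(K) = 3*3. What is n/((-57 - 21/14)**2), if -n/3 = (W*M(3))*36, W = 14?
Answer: 336/169 ≈ 1.9882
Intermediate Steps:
M(K) = -9/2 (M(K) = -3*3/2 = -1/2*9 = -9/2)
n = 6804 (n = -3*14*(-9/2)*36 = -(-189)*36 = -3*(-2268) = 6804)
n/((-57 - 21/14)**2) = 6804/((-57 - 21/14)**2) = 6804/((-57 - 21*1/14)**2) = 6804/((-57 - 3/2)**2) = 6804/((-117/2)**2) = 6804/(13689/4) = 6804*(4/13689) = 336/169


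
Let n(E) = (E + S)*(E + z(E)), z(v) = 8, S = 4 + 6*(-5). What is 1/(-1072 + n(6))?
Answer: -1/1352 ≈ -0.00073965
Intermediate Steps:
S = -26 (S = 4 - 30 = -26)
n(E) = (-26 + E)*(8 + E) (n(E) = (E - 26)*(E + 8) = (-26 + E)*(8 + E))
1/(-1072 + n(6)) = 1/(-1072 + (-208 + 6² - 18*6)) = 1/(-1072 + (-208 + 36 - 108)) = 1/(-1072 - 280) = 1/(-1352) = -1/1352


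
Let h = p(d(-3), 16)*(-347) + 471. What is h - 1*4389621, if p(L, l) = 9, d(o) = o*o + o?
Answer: -4392273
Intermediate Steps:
d(o) = o + o² (d(o) = o² + o = o + o²)
h = -2652 (h = 9*(-347) + 471 = -3123 + 471 = -2652)
h - 1*4389621 = -2652 - 1*4389621 = -2652 - 4389621 = -4392273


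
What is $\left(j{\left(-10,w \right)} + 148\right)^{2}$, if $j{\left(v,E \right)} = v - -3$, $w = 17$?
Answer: $19881$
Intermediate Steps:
$j{\left(v,E \right)} = 3 + v$ ($j{\left(v,E \right)} = v + 3 = 3 + v$)
$\left(j{\left(-10,w \right)} + 148\right)^{2} = \left(\left(3 - 10\right) + 148\right)^{2} = \left(-7 + 148\right)^{2} = 141^{2} = 19881$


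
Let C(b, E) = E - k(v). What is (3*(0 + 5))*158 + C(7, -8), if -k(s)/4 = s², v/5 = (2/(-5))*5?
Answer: 2762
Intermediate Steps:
v = -10 (v = 5*((2/(-5))*5) = 5*((2*(-⅕))*5) = 5*(-⅖*5) = 5*(-2) = -10)
k(s) = -4*s²
C(b, E) = 400 + E (C(b, E) = E - (-4)*(-10)² = E - (-4)*100 = E - 1*(-400) = E + 400 = 400 + E)
(3*(0 + 5))*158 + C(7, -8) = (3*(0 + 5))*158 + (400 - 8) = (3*5)*158 + 392 = 15*158 + 392 = 2370 + 392 = 2762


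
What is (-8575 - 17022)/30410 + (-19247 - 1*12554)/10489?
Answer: -1235555343/318970490 ≈ -3.8736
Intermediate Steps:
(-8575 - 17022)/30410 + (-19247 - 1*12554)/10489 = -25597*1/30410 + (-19247 - 12554)*(1/10489) = -25597/30410 - 31801*1/10489 = -25597/30410 - 31801/10489 = -1235555343/318970490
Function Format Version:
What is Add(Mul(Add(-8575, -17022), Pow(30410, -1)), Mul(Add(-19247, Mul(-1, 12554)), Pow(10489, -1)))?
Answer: Rational(-1235555343, 318970490) ≈ -3.8736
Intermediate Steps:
Add(Mul(Add(-8575, -17022), Pow(30410, -1)), Mul(Add(-19247, Mul(-1, 12554)), Pow(10489, -1))) = Add(Mul(-25597, Rational(1, 30410)), Mul(Add(-19247, -12554), Rational(1, 10489))) = Add(Rational(-25597, 30410), Mul(-31801, Rational(1, 10489))) = Add(Rational(-25597, 30410), Rational(-31801, 10489)) = Rational(-1235555343, 318970490)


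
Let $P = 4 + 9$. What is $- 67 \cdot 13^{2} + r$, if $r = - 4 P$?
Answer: $-11375$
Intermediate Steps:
$P = 13$
$r = -52$ ($r = \left(-4\right) 13 = -52$)
$- 67 \cdot 13^{2} + r = - 67 \cdot 13^{2} - 52 = \left(-67\right) 169 - 52 = -11323 - 52 = -11375$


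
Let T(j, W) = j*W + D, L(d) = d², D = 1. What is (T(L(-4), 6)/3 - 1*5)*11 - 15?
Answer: 857/3 ≈ 285.67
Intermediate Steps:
T(j, W) = 1 + W*j (T(j, W) = j*W + 1 = W*j + 1 = 1 + W*j)
(T(L(-4), 6)/3 - 1*5)*11 - 15 = ((1 + 6*(-4)²)/3 - 1*5)*11 - 15 = ((1 + 6*16)*(⅓) - 5)*11 - 15 = ((1 + 96)*(⅓) - 5)*11 - 15 = (97*(⅓) - 5)*11 - 15 = (97/3 - 5)*11 - 15 = (82/3)*11 - 15 = 902/3 - 15 = 857/3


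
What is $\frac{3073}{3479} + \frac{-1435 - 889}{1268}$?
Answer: $- \frac{149594}{157549} \approx -0.94951$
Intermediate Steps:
$\frac{3073}{3479} + \frac{-1435 - 889}{1268} = 3073 \cdot \frac{1}{3479} + \left(-1435 - 889\right) \frac{1}{1268} = \frac{439}{497} - \frac{581}{317} = - \frac{149594}{157549}$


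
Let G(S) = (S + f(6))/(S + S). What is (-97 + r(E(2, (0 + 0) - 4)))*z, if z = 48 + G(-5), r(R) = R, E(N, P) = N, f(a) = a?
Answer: -9101/2 ≈ -4550.5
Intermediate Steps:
G(S) = (6 + S)/(2*S) (G(S) = (S + 6)/(S + S) = (6 + S)/((2*S)) = (6 + S)*(1/(2*S)) = (6 + S)/(2*S))
z = 479/10 (z = 48 + (½)*(6 - 5)/(-5) = 48 + (½)*(-⅕)*1 = 48 - ⅒ = 479/10 ≈ 47.900)
(-97 + r(E(2, (0 + 0) - 4)))*z = (-97 + 2)*(479/10) = -95*479/10 = -9101/2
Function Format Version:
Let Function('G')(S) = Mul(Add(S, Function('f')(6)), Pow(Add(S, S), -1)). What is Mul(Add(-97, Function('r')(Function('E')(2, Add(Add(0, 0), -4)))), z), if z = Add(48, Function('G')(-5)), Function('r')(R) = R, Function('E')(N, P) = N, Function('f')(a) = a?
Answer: Rational(-9101, 2) ≈ -4550.5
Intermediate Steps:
Function('G')(S) = Mul(Rational(1, 2), Pow(S, -1), Add(6, S)) (Function('G')(S) = Mul(Add(S, 6), Pow(Add(S, S), -1)) = Mul(Add(6, S), Pow(Mul(2, S), -1)) = Mul(Add(6, S), Mul(Rational(1, 2), Pow(S, -1))) = Mul(Rational(1, 2), Pow(S, -1), Add(6, S)))
z = Rational(479, 10) (z = Add(48, Mul(Rational(1, 2), Pow(-5, -1), Add(6, -5))) = Add(48, Mul(Rational(1, 2), Rational(-1, 5), 1)) = Add(48, Rational(-1, 10)) = Rational(479, 10) ≈ 47.900)
Mul(Add(-97, Function('r')(Function('E')(2, Add(Add(0, 0), -4)))), z) = Mul(Add(-97, 2), Rational(479, 10)) = Mul(-95, Rational(479, 10)) = Rational(-9101, 2)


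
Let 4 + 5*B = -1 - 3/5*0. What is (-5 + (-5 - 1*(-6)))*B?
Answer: 4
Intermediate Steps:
B = -1 (B = -⅘ + (-1 - 3/5*0)/5 = -⅘ + (-1 - 3*⅕*0)/5 = -⅘ + (-1 - ⅗*0)/5 = -⅘ + (-1 + 0)/5 = -⅘ + (⅕)*(-1) = -⅘ - ⅕ = -1)
(-5 + (-5 - 1*(-6)))*B = (-5 + (-5 - 1*(-6)))*(-1) = (-5 + (-5 + 6))*(-1) = (-5 + 1)*(-1) = -4*(-1) = 4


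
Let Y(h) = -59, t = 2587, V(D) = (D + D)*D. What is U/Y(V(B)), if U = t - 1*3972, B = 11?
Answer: 1385/59 ≈ 23.475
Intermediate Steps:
V(D) = 2*D² (V(D) = (2*D)*D = 2*D²)
U = -1385 (U = 2587 - 1*3972 = 2587 - 3972 = -1385)
U/Y(V(B)) = -1385/(-59) = -1385*(-1/59) = 1385/59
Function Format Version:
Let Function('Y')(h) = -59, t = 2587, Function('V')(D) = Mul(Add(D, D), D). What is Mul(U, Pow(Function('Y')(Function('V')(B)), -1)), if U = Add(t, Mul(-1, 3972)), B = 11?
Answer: Rational(1385, 59) ≈ 23.475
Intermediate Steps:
Function('V')(D) = Mul(2, Pow(D, 2)) (Function('V')(D) = Mul(Mul(2, D), D) = Mul(2, Pow(D, 2)))
U = -1385 (U = Add(2587, Mul(-1, 3972)) = Add(2587, -3972) = -1385)
Mul(U, Pow(Function('Y')(Function('V')(B)), -1)) = Mul(-1385, Pow(-59, -1)) = Mul(-1385, Rational(-1, 59)) = Rational(1385, 59)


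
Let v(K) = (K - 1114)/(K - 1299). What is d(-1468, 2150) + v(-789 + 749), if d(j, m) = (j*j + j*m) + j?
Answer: -1342539162/1339 ≈ -1.0026e+6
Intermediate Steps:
d(j, m) = j + j**2 + j*m (d(j, m) = (j**2 + j*m) + j = j + j**2 + j*m)
v(K) = (-1114 + K)/(-1299 + K)
d(-1468, 2150) + v(-789 + 749) = -1468*(1 - 1468 + 2150) + (-1114 + (-789 + 749))/(-1299 + (-789 + 749)) = -1468*683 + (-1114 - 40)/(-1299 - 40) = -1002644 - 1154/(-1339) = -1002644 - 1/1339*(-1154) = -1002644 + 1154/1339 = -1342539162/1339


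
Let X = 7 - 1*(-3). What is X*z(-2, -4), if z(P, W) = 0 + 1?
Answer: 10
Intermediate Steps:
z(P, W) = 1
X = 10 (X = 7 + 3 = 10)
X*z(-2, -4) = 10*1 = 10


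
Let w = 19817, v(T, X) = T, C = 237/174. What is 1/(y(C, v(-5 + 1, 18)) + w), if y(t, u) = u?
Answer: 1/19813 ≈ 5.0472e-5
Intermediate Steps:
C = 79/58 (C = 237*(1/174) = 79/58 ≈ 1.3621)
1/(y(C, v(-5 + 1, 18)) + w) = 1/((-5 + 1) + 19817) = 1/(-4 + 19817) = 1/19813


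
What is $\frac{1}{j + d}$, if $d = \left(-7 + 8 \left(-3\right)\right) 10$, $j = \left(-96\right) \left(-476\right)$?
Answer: $\frac{1}{45386} \approx 2.2033 \cdot 10^{-5}$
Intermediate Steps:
$j = 45696$
$d = -310$ ($d = \left(-7 - 24\right) 10 = \left(-31\right) 10 = -310$)
$\frac{1}{j + d} = \frac{1}{45696 - 310} = \frac{1}{45386}$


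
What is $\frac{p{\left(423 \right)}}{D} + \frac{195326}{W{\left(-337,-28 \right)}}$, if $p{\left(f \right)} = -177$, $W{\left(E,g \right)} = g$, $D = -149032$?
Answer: $- \frac{7277454869}{1043224} \approx -6975.9$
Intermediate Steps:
$\frac{p{\left(423 \right)}}{D} + \frac{195326}{W{\left(-337,-28 \right)}} = - \frac{177}{-149032} + \frac{195326}{-28} = \left(-177\right) \left(- \frac{1}{149032}\right) + 195326 \left(- \frac{1}{28}\right) = \frac{177}{149032} - \frac{97663}{14} = - \frac{7277454869}{1043224}$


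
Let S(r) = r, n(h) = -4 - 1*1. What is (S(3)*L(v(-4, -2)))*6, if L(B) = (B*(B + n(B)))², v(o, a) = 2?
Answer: 648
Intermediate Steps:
n(h) = -5 (n(h) = -4 - 1 = -5)
L(B) = B²*(-5 + B)² (L(B) = (B*(B - 5))² = (B*(-5 + B))² = B²*(-5 + B)²)
(S(3)*L(v(-4, -2)))*6 = (3*(2²*(-5 + 2)²))*6 = (3*(4*(-3)²))*6 = (3*(4*9))*6 = (3*36)*6 = 108*6 = 648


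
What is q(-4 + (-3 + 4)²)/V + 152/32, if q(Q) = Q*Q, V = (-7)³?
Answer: 6481/1372 ≈ 4.7238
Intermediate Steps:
V = -343
q(Q) = Q²
q(-4 + (-3 + 4)²)/V + 152/32 = (-4 + (-3 + 4)²)²/(-343) + 152/32 = (-4 + 1²)²*(-1/343) + 152*(1/32) = (-4 + 1)²*(-1/343) + 19/4 = (-3)²*(-1/343) + 19/4 = 9*(-1/343) + 19/4 = -9/343 + 19/4 = 6481/1372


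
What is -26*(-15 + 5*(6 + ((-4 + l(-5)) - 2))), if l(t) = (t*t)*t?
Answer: 16640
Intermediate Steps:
l(t) = t**3 (l(t) = t**2*t = t**3)
-26*(-15 + 5*(6 + ((-4 + l(-5)) - 2))) = -26*(-15 + 5*(6 + ((-4 + (-5)**3) - 2))) = -26*(-15 + 5*(6 + ((-4 - 125) - 2))) = -26*(-15 + 5*(6 + (-129 - 2))) = -26*(-15 + 5*(6 - 131)) = -26*(-15 + 5*(-125)) = -26*(-15 - 625) = -26*(-640) = 16640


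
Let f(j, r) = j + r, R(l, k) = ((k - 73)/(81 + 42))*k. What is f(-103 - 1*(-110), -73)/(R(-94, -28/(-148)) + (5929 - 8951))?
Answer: 617419/28271354 ≈ 0.021839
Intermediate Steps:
R(l, k) = k*(-73/123 + k/123) (R(l, k) = ((-73 + k)/123)*k = ((-73 + k)*(1/123))*k = (-73/123 + k/123)*k = k*(-73/123 + k/123))
f(-103 - 1*(-110), -73)/(R(-94, -28/(-148)) + (5929 - 8951)) = ((-103 - 1*(-110)) - 73)/((-28/(-148))*(-73 - 28/(-148))/123 + (5929 - 8951)) = ((-103 + 110) - 73)/((-28*(-1/148))*(-73 - 28*(-1/148))/123 - 3022) = (7 - 73)/((1/123)*(7/37)*(-73 + 7/37) - 3022) = -66/((1/123)*(7/37)*(-2694/37) - 3022) = -66/(-6286/56129 - 3022) = -66/(-169628124/56129) = -66*(-56129/169628124) = 617419/28271354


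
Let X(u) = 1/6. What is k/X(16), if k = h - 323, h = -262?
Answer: -3510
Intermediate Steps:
X(u) = 1/6
k = -585 (k = -262 - 323 = -585)
k/X(16) = -585/1/6 = -585*6 = -3510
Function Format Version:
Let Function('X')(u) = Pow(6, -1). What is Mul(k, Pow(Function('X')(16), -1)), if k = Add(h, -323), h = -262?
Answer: -3510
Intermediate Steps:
Function('X')(u) = Rational(1, 6)
k = -585 (k = Add(-262, -323) = -585)
Mul(k, Pow(Function('X')(16), -1)) = Mul(-585, Pow(Rational(1, 6), -1)) = Mul(-585, 6) = -3510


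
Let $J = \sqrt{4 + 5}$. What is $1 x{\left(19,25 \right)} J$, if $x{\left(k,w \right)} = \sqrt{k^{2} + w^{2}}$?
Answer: $3 \sqrt{986} \approx 94.202$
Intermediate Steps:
$J = 3$ ($J = \sqrt{9} = 3$)
$1 x{\left(19,25 \right)} J = 1 \sqrt{19^{2} + 25^{2}} \cdot 3 = 1 \sqrt{361 + 625} \cdot 3 = 1 \sqrt{986} \cdot 3 = \sqrt{986} \cdot 3 = 3 \sqrt{986}$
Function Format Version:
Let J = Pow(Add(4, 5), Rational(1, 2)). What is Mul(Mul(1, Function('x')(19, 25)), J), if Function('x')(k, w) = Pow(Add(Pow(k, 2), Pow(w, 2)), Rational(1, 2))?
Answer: Mul(3, Pow(986, Rational(1, 2))) ≈ 94.202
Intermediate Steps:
J = 3 (J = Pow(9, Rational(1, 2)) = 3)
Mul(Mul(1, Function('x')(19, 25)), J) = Mul(Mul(1, Pow(Add(Pow(19, 2), Pow(25, 2)), Rational(1, 2))), 3) = Mul(Mul(1, Pow(Add(361, 625), Rational(1, 2))), 3) = Mul(Mul(1, Pow(986, Rational(1, 2))), 3) = Mul(Pow(986, Rational(1, 2)), 3) = Mul(3, Pow(986, Rational(1, 2)))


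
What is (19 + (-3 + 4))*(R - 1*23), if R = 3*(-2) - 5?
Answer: -680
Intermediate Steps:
R = -11 (R = -6 - 5 = -11)
(19 + (-3 + 4))*(R - 1*23) = (19 + (-3 + 4))*(-11 - 1*23) = (19 + 1)*(-11 - 23) = 20*(-34) = -680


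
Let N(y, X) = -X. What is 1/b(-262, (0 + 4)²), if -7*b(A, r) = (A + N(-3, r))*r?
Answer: 7/4448 ≈ 0.0015737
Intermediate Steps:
b(A, r) = -r*(A - r)/7 (b(A, r) = -(A - r)*r/7 = -r*(A - r)/7)
1/b(-262, (0 + 4)²) = 1/((0 + 4)²*((0 + 4)² - 1*(-262))/7) = 1/((⅐)*4²*(4² + 262)) = 1/((⅐)*16*(16 + 262)) = 1/((⅐)*16*278) = 1/(4448/7) = 7/4448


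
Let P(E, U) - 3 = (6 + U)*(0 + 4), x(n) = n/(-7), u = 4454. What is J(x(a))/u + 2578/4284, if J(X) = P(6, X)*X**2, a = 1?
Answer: 4137878/6874749 ≈ 0.60190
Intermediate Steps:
x(n) = -n/7 (x(n) = n*(-1/7) = -n/7)
P(E, U) = 27 + 4*U (P(E, U) = 3 + (6 + U)*(0 + 4) = 3 + (6 + U)*4 = 3 + (24 + 4*U) = 27 + 4*U)
J(X) = X**2*(27 + 4*X) (J(X) = (27 + 4*X)*X**2 = X**2*(27 + 4*X))
J(x(a))/u + 2578/4284 = ((-1/7*1)**2*(27 + 4*(-1/7*1)))/4454 + 2578/4284 = ((-1/7)**2*(27 + 4*(-1/7)))*(1/4454) + 2578*(1/4284) = ((27 - 4/7)/49)*(1/4454) + 1289/2142 = ((1/49)*(185/7))*(1/4454) + 1289/2142 = (185/343)*(1/4454) + 1289/2142 = 185/1527722 + 1289/2142 = 4137878/6874749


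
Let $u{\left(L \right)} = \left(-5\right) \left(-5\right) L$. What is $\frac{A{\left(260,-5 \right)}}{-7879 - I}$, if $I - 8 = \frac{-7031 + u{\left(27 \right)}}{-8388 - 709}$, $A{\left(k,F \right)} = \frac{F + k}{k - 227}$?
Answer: $- \frac{14059}{14350879} \approx -0.00097966$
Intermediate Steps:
$u{\left(L \right)} = 25 L$
$A{\left(k,F \right)} = \frac{F + k}{-227 + k}$
$I = \frac{79132}{9097}$ ($I = 8 + \frac{-7031 + 25 \cdot 27}{-8388 - 709} = 8 + \frac{-7031 + 675}{-9097} = 8 - - \frac{6356}{9097} = 8 + \frac{6356}{9097} = \frac{79132}{9097} \approx 8.6987$)
$\frac{A{\left(260,-5 \right)}}{-7879 - I} = \frac{\frac{1}{-227 + 260} \left(-5 + 260\right)}{-7879 - \frac{79132}{9097}} = \frac{\frac{1}{33} \cdot 255}{-7879 - \frac{79132}{9097}} = \frac{\frac{1}{33} \cdot 255}{- \frac{71754395}{9097}} = \frac{85}{11} \left(- \frac{9097}{71754395}\right) = - \frac{14059}{14350879}$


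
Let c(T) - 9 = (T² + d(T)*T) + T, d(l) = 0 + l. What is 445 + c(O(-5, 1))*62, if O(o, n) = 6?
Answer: 5839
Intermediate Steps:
d(l) = l
c(T) = 9 + T + 2*T² (c(T) = 9 + ((T² + T*T) + T) = 9 + ((T² + T²) + T) = 9 + (2*T² + T) = 9 + (T + 2*T²) = 9 + T + 2*T²)
445 + c(O(-5, 1))*62 = 445 + (9 + 6 + 2*6²)*62 = 445 + (9 + 6 + 2*36)*62 = 445 + (9 + 6 + 72)*62 = 445 + 87*62 = 445 + 5394 = 5839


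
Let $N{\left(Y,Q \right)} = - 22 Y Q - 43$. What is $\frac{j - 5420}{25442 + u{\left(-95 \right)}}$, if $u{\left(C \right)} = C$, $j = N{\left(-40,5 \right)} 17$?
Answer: $\frac{3269}{1207} \approx 2.7084$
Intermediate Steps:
$N{\left(Y,Q \right)} = -43 - 22 Q Y$ ($N{\left(Y,Q \right)} = - 22 Q Y - 43 = -43 - 22 Q Y$)
$j = 74069$ ($j = \left(-43 - 110 \left(-40\right)\right) 17 = \left(-43 + 4400\right) 17 = 4357 \cdot 17 = 74069$)
$\frac{j - 5420}{25442 + u{\left(-95 \right)}} = \frac{74069 - 5420}{25442 - 95} = \frac{68649}{25347} = 68649 \cdot \frac{1}{25347} = \frac{3269}{1207}$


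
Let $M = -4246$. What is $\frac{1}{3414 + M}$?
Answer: $- \frac{1}{832} \approx -0.0012019$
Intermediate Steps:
$\frac{1}{3414 + M} = \frac{1}{3414 - 4246} = \frac{1}{-832} = - \frac{1}{832}$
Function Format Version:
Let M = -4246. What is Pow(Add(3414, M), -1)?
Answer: Rational(-1, 832) ≈ -0.0012019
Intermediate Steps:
Pow(Add(3414, M), -1) = Pow(Add(3414, -4246), -1) = Pow(-832, -1) = Rational(-1, 832)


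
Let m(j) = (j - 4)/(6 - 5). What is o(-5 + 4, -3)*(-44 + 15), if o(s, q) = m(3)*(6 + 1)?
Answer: 203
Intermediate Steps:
m(j) = -4 + j (m(j) = (-4 + j)/1 = (-4 + j)*1 = -4 + j)
o(s, q) = -7 (o(s, q) = (-4 + 3)*(6 + 1) = -1*7 = -7)
o(-5 + 4, -3)*(-44 + 15) = -7*(-44 + 15) = -7*(-29) = 203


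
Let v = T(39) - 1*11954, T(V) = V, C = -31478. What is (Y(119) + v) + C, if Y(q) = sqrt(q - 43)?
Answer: -43393 + 2*sqrt(19) ≈ -43384.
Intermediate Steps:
v = -11915 (v = 39 - 1*11954 = 39 - 11954 = -11915)
Y(q) = sqrt(-43 + q)
(Y(119) + v) + C = (sqrt(-43 + 119) - 11915) - 31478 = (sqrt(76) - 11915) - 31478 = (2*sqrt(19) - 11915) - 31478 = (-11915 + 2*sqrt(19)) - 31478 = -43393 + 2*sqrt(19)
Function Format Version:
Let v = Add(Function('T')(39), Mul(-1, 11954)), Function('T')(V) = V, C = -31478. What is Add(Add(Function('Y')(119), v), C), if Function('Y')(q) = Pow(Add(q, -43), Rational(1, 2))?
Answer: Add(-43393, Mul(2, Pow(19, Rational(1, 2)))) ≈ -43384.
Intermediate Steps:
v = -11915 (v = Add(39, Mul(-1, 11954)) = Add(39, -11954) = -11915)
Function('Y')(q) = Pow(Add(-43, q), Rational(1, 2))
Add(Add(Function('Y')(119), v), C) = Add(Add(Pow(Add(-43, 119), Rational(1, 2)), -11915), -31478) = Add(Add(Pow(76, Rational(1, 2)), -11915), -31478) = Add(Add(Mul(2, Pow(19, Rational(1, 2))), -11915), -31478) = Add(Add(-11915, Mul(2, Pow(19, Rational(1, 2)))), -31478) = Add(-43393, Mul(2, Pow(19, Rational(1, 2))))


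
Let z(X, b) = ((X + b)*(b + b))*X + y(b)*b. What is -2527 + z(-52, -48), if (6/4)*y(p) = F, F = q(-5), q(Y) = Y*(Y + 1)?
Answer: -502367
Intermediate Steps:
q(Y) = Y*(1 + Y)
F = 20 (F = -5*(1 - 5) = -5*(-4) = 20)
y(p) = 40/3 (y(p) = (2/3)*20 = 40/3)
z(X, b) = 40*b/3 + 2*X*b*(X + b) (z(X, b) = ((X + b)*(b + b))*X + 40*b/3 = ((X + b)*(2*b))*X + 40*b/3 = (2*b*(X + b))*X + 40*b/3 = 2*X*b*(X + b) + 40*b/3 = 40*b/3 + 2*X*b*(X + b))
-2527 + z(-52, -48) = -2527 + (2/3)*(-48)*(20 + 3*(-52)**2 + 3*(-52)*(-48)) = -2527 + (2/3)*(-48)*(20 + 3*2704 + 7488) = -2527 + (2/3)*(-48)*(20 + 8112 + 7488) = -2527 + (2/3)*(-48)*15620 = -2527 - 499840 = -502367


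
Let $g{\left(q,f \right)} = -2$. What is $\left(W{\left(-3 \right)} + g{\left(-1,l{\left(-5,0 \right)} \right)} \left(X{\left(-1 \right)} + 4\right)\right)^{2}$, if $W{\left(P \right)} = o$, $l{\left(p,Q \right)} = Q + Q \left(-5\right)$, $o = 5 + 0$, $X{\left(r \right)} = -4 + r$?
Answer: $49$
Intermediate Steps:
$o = 5$
$l{\left(p,Q \right)} = - 4 Q$ ($l{\left(p,Q \right)} = Q - 5 Q = - 4 Q$)
$W{\left(P \right)} = 5$
$\left(W{\left(-3 \right)} + g{\left(-1,l{\left(-5,0 \right)} \right)} \left(X{\left(-1 \right)} + 4\right)\right)^{2} = \left(5 - 2 \left(\left(-4 - 1\right) + 4\right)\right)^{2} = \left(5 - 2 \left(-5 + 4\right)\right)^{2} = \left(5 - -2\right)^{2} = \left(5 + 2\right)^{2} = 7^{2} = 49$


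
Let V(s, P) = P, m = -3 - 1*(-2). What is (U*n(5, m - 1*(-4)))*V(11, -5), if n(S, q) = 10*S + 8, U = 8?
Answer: -2320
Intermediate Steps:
m = -1 (m = -3 + 2 = -1)
n(S, q) = 8 + 10*S
(U*n(5, m - 1*(-4)))*V(11, -5) = (8*(8 + 10*5))*(-5) = (8*(8 + 50))*(-5) = (8*58)*(-5) = 464*(-5) = -2320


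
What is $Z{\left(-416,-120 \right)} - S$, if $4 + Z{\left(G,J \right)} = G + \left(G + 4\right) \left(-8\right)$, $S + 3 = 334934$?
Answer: $-332055$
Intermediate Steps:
$S = 334931$ ($S = -3 + 334934 = 334931$)
$Z{\left(G,J \right)} = -36 - 7 G$ ($Z{\left(G,J \right)} = -4 + \left(G + \left(G + 4\right) \left(-8\right)\right) = -4 + \left(G + \left(4 + G\right) \left(-8\right)\right) = -4 - \left(32 + 7 G\right) = -36 - 7 G$)
$Z{\left(-416,-120 \right)} - S = \left(-36 - -2912\right) - 334931 = \left(-36 + 2912\right) - 334931 = 2876 - 334931 = -332055$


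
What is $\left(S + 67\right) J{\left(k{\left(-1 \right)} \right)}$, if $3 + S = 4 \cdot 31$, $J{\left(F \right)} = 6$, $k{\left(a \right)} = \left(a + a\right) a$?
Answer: $1128$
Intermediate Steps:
$k{\left(a \right)} = 2 a^{2}$ ($k{\left(a \right)} = 2 a a = 2 a^{2}$)
$S = 121$ ($S = -3 + 4 \cdot 31 = -3 + 124 = 121$)
$\left(S + 67\right) J{\left(k{\left(-1 \right)} \right)} = \left(121 + 67\right) 6 = 188 \cdot 6 = 1128$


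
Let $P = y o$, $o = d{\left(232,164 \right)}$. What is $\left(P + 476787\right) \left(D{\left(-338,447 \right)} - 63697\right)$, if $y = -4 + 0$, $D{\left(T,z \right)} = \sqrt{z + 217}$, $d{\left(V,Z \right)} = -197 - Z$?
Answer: $-30461880007 + 956462 \sqrt{166} \approx -3.045 \cdot 10^{10}$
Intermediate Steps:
$D{\left(T,z \right)} = \sqrt{217 + z}$
$y = -4$
$o = -361$ ($o = -197 - 164 = -361$)
$P = 1444$ ($P = \left(-4\right) \left(-361\right) = 1444$)
$\left(P + 476787\right) \left(D{\left(-338,447 \right)} - 63697\right) = \left(1444 + 476787\right) \left(\sqrt{217 + 447} - 63697\right) = 478231 \left(\sqrt{664} - 63697\right) = 478231 \left(2 \sqrt{166} - 63697\right) = 478231 \left(-63697 + 2 \sqrt{166}\right) = -30461880007 + 956462 \sqrt{166}$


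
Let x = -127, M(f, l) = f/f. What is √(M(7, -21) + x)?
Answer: 3*I*√14 ≈ 11.225*I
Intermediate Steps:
M(f, l) = 1
√(M(7, -21) + x) = √(1 - 127) = √(-126) = 3*I*√14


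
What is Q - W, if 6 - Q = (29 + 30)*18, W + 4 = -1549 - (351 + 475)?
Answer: 1323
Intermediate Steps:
W = -2379 (W = -4 + (-1549 - (351 + 475)) = -4 + (-1549 - 1*826) = -4 + (-1549 - 826) = -4 - 2375 = -2379)
Q = -1056 (Q = 6 - (29 + 30)*18 = 6 - 59*18 = 6 - 1*1062 = 6 - 1062 = -1056)
Q - W = -1056 - 1*(-2379) = -1056 + 2379 = 1323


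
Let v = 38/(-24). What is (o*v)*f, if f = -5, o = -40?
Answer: -950/3 ≈ -316.67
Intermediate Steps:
v = -19/12 (v = 38*(-1/24) = -19/12 ≈ -1.5833)
(o*v)*f = -40*(-19/12)*(-5) = (190/3)*(-5) = -950/3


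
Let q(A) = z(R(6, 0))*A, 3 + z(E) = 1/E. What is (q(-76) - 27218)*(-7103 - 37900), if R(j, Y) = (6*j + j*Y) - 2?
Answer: 20650436604/17 ≈ 1.2147e+9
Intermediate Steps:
R(j, Y) = -2 + 6*j + Y*j (R(j, Y) = (6*j + Y*j) - 2 = -2 + 6*j + Y*j)
z(E) = -3 + 1/E
q(A) = -101*A/34 (q(A) = (-3 + 1/(-2 + 6*6 + 0*6))*A = (-3 + 1/(-2 + 36 + 0))*A = (-3 + 1/34)*A = -101*A/34)
(q(-76) - 27218)*(-7103 - 37900) = (-101/34*(-76) - 27218)*(-7103 - 37900) = (3838/17 - 27218)*(-45003) = -458868/17*(-45003) = 20650436604/17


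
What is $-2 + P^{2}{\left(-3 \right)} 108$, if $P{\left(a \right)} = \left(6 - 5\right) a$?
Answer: $970$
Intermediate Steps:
$P{\left(a \right)} = a$ ($P{\left(a \right)} = 1 a = a$)
$-2 + P^{2}{\left(-3 \right)} 108 = -2 + \left(-3\right)^{2} \cdot 108 = -2 + 9 \cdot 108 = -2 + 972 = 970$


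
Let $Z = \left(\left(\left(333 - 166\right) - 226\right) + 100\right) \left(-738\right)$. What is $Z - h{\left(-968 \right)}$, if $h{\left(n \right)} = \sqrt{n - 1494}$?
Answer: $-30258 - i \sqrt{2462} \approx -30258.0 - 49.619 i$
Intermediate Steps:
$h{\left(n \right)} = \sqrt{-1494 + n}$
$Z = -30258$ ($Z = \left(\left(167 - 226\right) + 100\right) \left(-738\right) = \left(-59 + 100\right) \left(-738\right) = 41 \left(-738\right) = -30258$)
$Z - h{\left(-968 \right)} = -30258 - \sqrt{-1494 - 968} = -30258 - \sqrt{-2462} = -30258 - i \sqrt{2462}$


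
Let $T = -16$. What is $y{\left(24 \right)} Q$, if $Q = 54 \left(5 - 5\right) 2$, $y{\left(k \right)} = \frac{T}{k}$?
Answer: $0$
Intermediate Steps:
$y{\left(k \right)} = - \frac{16}{k}$
$Q = 0$ ($Q = 54 \cdot 0 \cdot 2 = 54 \cdot 0 = 0$)
$y{\left(24 \right)} Q = - \frac{16}{24} \cdot 0 = \left(-16\right) \frac{1}{24} \cdot 0 = \left(- \frac{2}{3}\right) 0 = 0$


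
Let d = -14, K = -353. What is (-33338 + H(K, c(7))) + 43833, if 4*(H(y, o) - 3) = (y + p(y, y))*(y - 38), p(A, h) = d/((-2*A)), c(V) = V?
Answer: 15887008/353 ≈ 45006.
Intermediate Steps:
p(A, h) = 7/A (p(A, h) = -14*(-1/(2*A)) = -(-7)/A = 7/A)
H(y, o) = 3 + (-38 + y)*(y + 7/y)/4 (H(y, o) = 3 + ((y + 7/y)*(y - 38))/4 = 3 + ((y + 7/y)*(-38 + y))/4 = 3 + ((-38 + y)*(y + 7/y))/4 = 3 + (-38 + y)*(y + 7/y)/4)
(-33338 + H(K, c(7))) + 43833 = (-33338 + (¼)*(-266 - 353*(19 + (-353)² - 38*(-353)))/(-353)) + 43833 = (-33338 + (¼)*(-1/353)*(-266 - 353*(19 + 124609 + 13414))) + 43833 = (-33338 + (¼)*(-1/353)*(-266 - 353*138042)) + 43833 = (-33338 + (¼)*(-1/353)*(-266 - 48728826)) + 43833 = (-33338 + (¼)*(-1/353)*(-48729092)) + 43833 = (-33338 + 12182273/353) + 43833 = 413959/353 + 43833 = 15887008/353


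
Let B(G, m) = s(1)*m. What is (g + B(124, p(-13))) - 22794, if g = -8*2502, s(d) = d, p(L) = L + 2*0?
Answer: -42823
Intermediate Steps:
p(L) = L (p(L) = L + 0 = L)
g = -20016
B(G, m) = m (B(G, m) = 1*m = m)
(g + B(124, p(-13))) - 22794 = (-20016 - 13) - 22794 = -20029 - 22794 = -42823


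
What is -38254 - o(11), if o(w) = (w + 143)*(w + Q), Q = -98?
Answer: -24856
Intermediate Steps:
o(w) = (-98 + w)*(143 + w) (o(w) = (w + 143)*(w - 98) = (143 + w)*(-98 + w) = (-98 + w)*(143 + w))
-38254 - o(11) = -38254 - (-14014 + 11**2 + 45*11) = -38254 - (-14014 + 121 + 495) = -38254 - 1*(-13398) = -38254 + 13398 = -24856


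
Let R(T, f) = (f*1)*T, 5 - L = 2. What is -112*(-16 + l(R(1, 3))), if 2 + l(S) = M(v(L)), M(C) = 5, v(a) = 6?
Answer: 1456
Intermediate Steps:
L = 3 (L = 5 - 1*2 = 5 - 2 = 3)
R(T, f) = T*f (R(T, f) = f*T = T*f)
l(S) = 3 (l(S) = -2 + 5 = 3)
-112*(-16 + l(R(1, 3))) = -112*(-16 + 3) = -112*(-13) = 1456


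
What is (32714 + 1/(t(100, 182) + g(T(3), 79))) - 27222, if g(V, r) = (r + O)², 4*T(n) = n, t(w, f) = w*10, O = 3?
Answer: 42420209/7724 ≈ 5492.0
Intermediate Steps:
t(w, f) = 10*w
T(n) = n/4
g(V, r) = (3 + r)² (g(V, r) = (r + 3)² = (3 + r)²)
(32714 + 1/(t(100, 182) + g(T(3), 79))) - 27222 = (32714 + 1/(10*100 + (3 + 79)²)) - 27222 = (32714 + 1/(1000 + 82²)) - 27222 = (32714 + 1/(1000 + 6724)) - 27222 = (32714 + 1/7724) - 27222 = 252682937/7724 - 27222 = 42420209/7724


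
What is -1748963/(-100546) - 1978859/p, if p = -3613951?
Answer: 6519632939827/363368317246 ≈ 17.942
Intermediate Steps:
-1748963/(-100546) - 1978859/p = -1748963/(-100546) - 1978859/(-3613951) = -1748963*(-1/100546) - 1978859*(-1/3613951) = 1748963/100546 + 1978859/3613951 = 6519632939827/363368317246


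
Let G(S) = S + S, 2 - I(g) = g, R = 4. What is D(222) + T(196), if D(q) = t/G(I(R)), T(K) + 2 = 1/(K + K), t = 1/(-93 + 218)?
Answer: -97973/49000 ≈ -1.9994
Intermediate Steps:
I(g) = 2 - g
t = 1/125 ≈ 0.0080000
G(S) = 2*S
T(K) = -2 + 1/(2*K) (T(K) = -2 + 1/(K + K) = -2 + 1/(2*K))
D(q) = -1/500 (D(q) = 1/(125*((2*(2 - 1*4)))) = 1/(125*((2*(2 - 4)))) = 1/(125*((2*(-2)))) = (1/125)/(-4) = (1/125)*(-¼) = -1/500)
D(222) + T(196) = -1/500 + (-2 + (½)/196) = -1/500 + (-2 + (½)*(1/196)) = -1/500 + (-2 + 1/392) = -1/500 - 783/392 = -97973/49000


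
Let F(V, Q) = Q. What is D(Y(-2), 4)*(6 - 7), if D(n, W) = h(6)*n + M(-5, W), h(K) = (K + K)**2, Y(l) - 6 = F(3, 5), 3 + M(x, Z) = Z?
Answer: -1585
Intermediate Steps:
M(x, Z) = -3 + Z
Y(l) = 11 (Y(l) = 6 + 5 = 11)
h(K) = 4*K**2 (h(K) = (2*K)**2 = 4*K**2)
D(n, W) = -3 + W + 144*n (D(n, W) = (4*6**2)*n + (-3 + W) = (4*36)*n + (-3 + W) = 144*n + (-3 + W) = -3 + W + 144*n)
D(Y(-2), 4)*(6 - 7) = (-3 + 4 + 144*11)*(6 - 7) = (-3 + 4 + 1584)*(-1) = 1585*(-1) = -1585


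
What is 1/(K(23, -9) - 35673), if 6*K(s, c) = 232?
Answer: -3/106903 ≈ -2.8063e-5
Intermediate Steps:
K(s, c) = 116/3 (K(s, c) = (⅙)*232 = 116/3)
1/(K(23, -9) - 35673) = 1/(116/3 - 35673) = 1/(-106903/3) = -3/106903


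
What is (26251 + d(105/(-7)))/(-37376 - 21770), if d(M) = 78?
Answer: -26329/59146 ≈ -0.44515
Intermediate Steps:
(26251 + d(105/(-7)))/(-37376 - 21770) = (26251 + 78)/(-37376 - 21770) = 26329/(-59146) = 26329*(-1/59146) = -26329/59146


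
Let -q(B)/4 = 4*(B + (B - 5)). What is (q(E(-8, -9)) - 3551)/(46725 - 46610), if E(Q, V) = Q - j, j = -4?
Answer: -3343/115 ≈ -29.070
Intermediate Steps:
E(Q, V) = 4 + Q (E(Q, V) = Q - 1*(-4) = Q + 4 = 4 + Q)
q(B) = 80 - 32*B (q(B) = -16*(B + (B - 5)) = -16*(B + (-5 + B)) = -16*(-5 + 2*B) = -4*(-20 + 8*B) = 80 - 32*B)
(q(E(-8, -9)) - 3551)/(46725 - 46610) = ((80 - 32*(4 - 8)) - 3551)/(46725 - 46610) = ((80 - 32*(-4)) - 3551)/115 = ((80 + 128) - 3551)*(1/115) = (208 - 3551)*(1/115) = -3343*1/115 = -3343/115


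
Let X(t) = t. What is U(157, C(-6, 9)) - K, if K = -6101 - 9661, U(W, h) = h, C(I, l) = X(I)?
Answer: 15756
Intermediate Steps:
C(I, l) = I
K = -15762
U(157, C(-6, 9)) - K = -6 - 1*(-15762) = -6 + 15762 = 15756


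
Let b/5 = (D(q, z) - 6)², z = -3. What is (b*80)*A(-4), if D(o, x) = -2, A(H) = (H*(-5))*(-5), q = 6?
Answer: -2560000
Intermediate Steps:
A(H) = 25*H (A(H) = -5*H*(-5) = 25*H)
b = 320 (b = 5*(-2 - 6)² = 5*(-8)² = 5*64 = 320)
(b*80)*A(-4) = (320*80)*(25*(-4)) = 25600*(-100) = -2560000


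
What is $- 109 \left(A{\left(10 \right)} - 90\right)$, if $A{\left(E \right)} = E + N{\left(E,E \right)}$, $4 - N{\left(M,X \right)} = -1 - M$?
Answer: $7085$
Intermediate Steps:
$N{\left(M,X \right)} = 5 + M$ ($N{\left(M,X \right)} = 4 - \left(-1 - M\right) = 4 + \left(1 + M\right) = 5 + M$)
$A{\left(E \right)} = 5 + 2 E$ ($A{\left(E \right)} = E + \left(5 + E\right) = 5 + 2 E$)
$- 109 \left(A{\left(10 \right)} - 90\right) = - 109 \left(\left(5 + 2 \cdot 10\right) - 90\right) = - 109 \left(\left(5 + 20\right) - 90\right) = - 109 \left(25 - 90\right) = \left(-109\right) \left(-65\right) = 7085$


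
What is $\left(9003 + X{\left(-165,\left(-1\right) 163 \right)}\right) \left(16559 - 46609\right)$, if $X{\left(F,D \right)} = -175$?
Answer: $-265281400$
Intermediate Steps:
$\left(9003 + X{\left(-165,\left(-1\right) 163 \right)}\right) \left(16559 - 46609\right) = \left(9003 - 175\right) \left(16559 - 46609\right) = 8828 \left(-30050\right) = -265281400$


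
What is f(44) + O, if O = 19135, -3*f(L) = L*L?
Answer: 55469/3 ≈ 18490.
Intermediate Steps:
f(L) = -L²/3 (f(L) = -L*L/3 = -L²/3)
f(44) + O = -⅓*44² + 19135 = -⅓*1936 + 19135 = -1936/3 + 19135 = 55469/3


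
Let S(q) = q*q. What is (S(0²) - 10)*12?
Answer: -120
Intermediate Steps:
S(q) = q²
(S(0²) - 10)*12 = ((0²)² - 10)*12 = (0² - 10)*12 = (0 - 10)*12 = -10*12 = -120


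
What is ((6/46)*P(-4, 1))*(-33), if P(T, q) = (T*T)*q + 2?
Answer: -1782/23 ≈ -77.478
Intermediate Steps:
P(T, q) = 2 + q*T² (P(T, q) = T²*q + 2 = q*T² + 2 = 2 + q*T²)
((6/46)*P(-4, 1))*(-33) = ((6/46)*(2 + 1*(-4)²))*(-33) = ((6*(1/46))*(2 + 1*16))*(-33) = (3*(2 + 16)/23)*(-33) = ((3/23)*18)*(-33) = (54/23)*(-33) = -1782/23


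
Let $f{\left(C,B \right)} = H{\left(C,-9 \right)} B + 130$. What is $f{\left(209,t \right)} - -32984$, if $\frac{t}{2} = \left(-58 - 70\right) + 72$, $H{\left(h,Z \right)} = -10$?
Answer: $34234$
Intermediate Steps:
$t = -112$ ($t = 2 \left(\left(-58 - 70\right) + 72\right) = 2 \left(-128 + 72\right) = 2 \left(-56\right) = -112$)
$f{\left(C,B \right)} = 130 - 10 B$ ($f{\left(C,B \right)} = - 10 B + 130 = 130 - 10 B$)
$f{\left(209,t \right)} - -32984 = \left(130 - -1120\right) - -32984 = \left(130 + 1120\right) + 32984 = 1250 + 32984 = 34234$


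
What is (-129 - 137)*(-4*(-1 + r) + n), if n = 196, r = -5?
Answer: -58520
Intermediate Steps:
(-129 - 137)*(-4*(-1 + r) + n) = (-129 - 137)*(-4*(-1 - 5) + 196) = -266*(-4*(-6) + 196) = -266*(24 + 196) = -266*220 = -58520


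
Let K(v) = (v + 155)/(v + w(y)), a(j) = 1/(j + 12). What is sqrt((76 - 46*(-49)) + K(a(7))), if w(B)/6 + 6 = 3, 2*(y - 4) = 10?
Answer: 4*sqrt(16870634)/341 ≈ 48.180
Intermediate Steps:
y = 9 (y = 4 + (1/2)*10 = 4 + 5 = 9)
a(j) = 1/(12 + j)
w(B) = -18 (w(B) = -36 + 6*3 = -36 + 18 = -18)
K(v) = (155 + v)/(-18 + v) (K(v) = (v + 155)/(v - 18) = (155 + v)/(-18 + v))
sqrt((76 - 46*(-49)) + K(a(7))) = sqrt((76 - 46*(-49)) + (155 + 1/(12 + 7))/(-18 + 1/(12 + 7))) = sqrt((76 + 2254) + (155 + 1/19)/(-18 + 1/19)) = sqrt(2330 + (155 + 1/19)/(-18 + 1/19)) = sqrt(2330 + (2946/19)/(-341/19)) = sqrt(2330 - 19/341*2946/19) = sqrt(2330 - 2946/341) = sqrt(791584/341) = 4*sqrt(16870634)/341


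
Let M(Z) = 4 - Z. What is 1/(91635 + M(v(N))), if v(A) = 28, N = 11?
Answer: 1/91611 ≈ 1.0916e-5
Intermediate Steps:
1/(91635 + M(v(N))) = 1/(91635 + (4 - 1*28)) = 1/(91635 + (4 - 28)) = 1/(91635 - 24) = 1/91611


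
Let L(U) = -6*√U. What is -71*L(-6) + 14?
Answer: 14 + 426*I*√6 ≈ 14.0 + 1043.5*I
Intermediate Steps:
-71*L(-6) + 14 = -(-426)*√(-6) + 14 = -(-426)*I*√6 + 14 = 426*I*√6 + 14 = 14 + 426*I*√6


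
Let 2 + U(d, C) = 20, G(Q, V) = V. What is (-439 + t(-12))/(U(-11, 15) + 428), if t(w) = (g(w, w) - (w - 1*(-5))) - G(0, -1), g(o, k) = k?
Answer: -443/446 ≈ -0.99327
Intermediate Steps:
U(d, C) = 18 (U(d, C) = -2 + 20 = 18)
t(w) = -4 (t(w) = (w - (w - 1*(-5))) - 1*(-1) = (w - (w + 5)) + 1 = (w - (5 + w)) + 1 = (w + (-5 - w)) + 1 = -5 + 1 = -4)
(-439 + t(-12))/(U(-11, 15) + 428) = (-439 - 4)/(18 + 428) = -443/446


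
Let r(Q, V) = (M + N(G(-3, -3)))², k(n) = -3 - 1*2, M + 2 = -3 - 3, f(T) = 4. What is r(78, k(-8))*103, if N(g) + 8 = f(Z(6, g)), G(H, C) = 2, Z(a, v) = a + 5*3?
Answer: 14832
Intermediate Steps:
Z(a, v) = 15 + a (Z(a, v) = a + 15 = 15 + a)
N(g) = -4 (N(g) = -8 + 4 = -4)
M = -8 (M = -2 + (-3 - 3) = -2 - 6 = -8)
k(n) = -5 (k(n) = -3 - 2 = -5)
r(Q, V) = 144 (r(Q, V) = (-8 - 4)² = (-12)² = 144)
r(78, k(-8))*103 = 144*103 = 14832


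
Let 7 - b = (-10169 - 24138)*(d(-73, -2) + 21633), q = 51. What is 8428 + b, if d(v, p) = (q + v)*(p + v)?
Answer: 798778316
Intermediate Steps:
d(v, p) = (51 + v)*(p + v)
b = 798769888 (b = 7 - (-10169 - 24138)*(((-73)**2 + 51*(-2) + 51*(-73) - 2*(-73)) + 21633) = 7 - (-34307)*((5329 - 102 - 3723 + 146) + 21633) = 7 - (-34307)*(1650 + 21633) = 7 - (-34307)*23283 = 7 - 1*(-798769881) = 7 + 798769881 = 798769888)
8428 + b = 8428 + 798769888 = 798778316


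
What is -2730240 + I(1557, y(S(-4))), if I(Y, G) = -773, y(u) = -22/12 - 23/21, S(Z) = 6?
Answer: -2731013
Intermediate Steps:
y(u) = -41/14 (y(u) = -22*1/12 - 23*1/21 = -11/6 - 23/21 = -41/14)
-2730240 + I(1557, y(S(-4))) = -2730240 - 773 = -2731013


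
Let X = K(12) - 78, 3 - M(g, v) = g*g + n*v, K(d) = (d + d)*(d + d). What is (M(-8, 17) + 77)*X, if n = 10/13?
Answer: 18924/13 ≈ 1455.7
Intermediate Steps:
K(d) = 4*d² (K(d) = (2*d)*(2*d) = 4*d²)
n = 10/13 (n = 10*(1/13) = 10/13 ≈ 0.76923)
M(g, v) = 3 - g² - 10*v/13 (M(g, v) = 3 - (g*g + 10*v/13) = 3 - (g² + 10*v/13) = 3 + (-g² - 10*v/13) = 3 - g² - 10*v/13)
X = 498 (X = 4*12² - 78 = 4*144 - 78 = 576 - 78 = 498)
(M(-8, 17) + 77)*X = ((3 - 1*(-8)² - 10/13*17) + 77)*498 = ((3 - 1*64 - 170/13) + 77)*498 = ((3 - 64 - 170/13) + 77)*498 = (-963/13 + 77)*498 = (38/13)*498 = 18924/13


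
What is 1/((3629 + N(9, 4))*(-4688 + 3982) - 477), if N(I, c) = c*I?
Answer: -1/2587967 ≈ -3.8640e-7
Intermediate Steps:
N(I, c) = I*c
1/((3629 + N(9, 4))*(-4688 + 3982) - 477) = 1/((3629 + 9*4)*(-4688 + 3982) - 477) = 1/((3629 + 36)*(-706) - 477) = 1/(3665*(-706) - 477) = 1/(-2587490 - 477) = 1/(-2587967) = -1/2587967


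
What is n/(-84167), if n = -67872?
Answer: 67872/84167 ≈ 0.80640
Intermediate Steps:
n/(-84167) = -67872/(-84167) = -67872*(-1/84167) = 67872/84167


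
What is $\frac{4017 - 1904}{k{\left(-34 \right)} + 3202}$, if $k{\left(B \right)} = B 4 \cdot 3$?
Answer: $\frac{2113}{2794} \approx 0.75626$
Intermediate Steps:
$k{\left(B \right)} = 12 B$ ($k{\left(B \right)} = 4 B 3 = 12 B$)
$\frac{4017 - 1904}{k{\left(-34 \right)} + 3202} = \frac{4017 - 1904}{12 \left(-34\right) + 3202} = \frac{2113}{-408 + 3202} = \frac{2113}{2794}$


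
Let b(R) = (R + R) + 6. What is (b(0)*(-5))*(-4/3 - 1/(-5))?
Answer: 34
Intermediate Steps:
b(R) = 6 + 2*R (b(R) = 2*R + 6 = 6 + 2*R)
(b(0)*(-5))*(-4/3 - 1/(-5)) = ((6 + 2*0)*(-5))*(-4/3 - 1/(-5)) = ((6 + 0)*(-5))*(-4*⅓ - 1*(-⅕)) = (6*(-5))*(-4/3 + ⅕) = -30*(-17/15) = 34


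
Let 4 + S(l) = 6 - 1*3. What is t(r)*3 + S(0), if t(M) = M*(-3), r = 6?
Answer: -55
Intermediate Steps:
S(l) = -1 (S(l) = -4 + (6 - 1*3) = -4 + (6 - 3) = -4 + 3 = -1)
t(M) = -3*M
t(r)*3 + S(0) = -3*6*3 - 1 = -18*3 - 1 = -54 - 1 = -55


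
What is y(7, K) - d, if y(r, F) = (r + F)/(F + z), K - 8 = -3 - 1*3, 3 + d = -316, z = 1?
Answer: 322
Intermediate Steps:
d = -319 (d = -3 - 316 = -319)
K = 2 (K = 8 + (-3 - 1*3) = 8 + (-3 - 3) = 8 - 6 = 2)
y(r, F) = (F + r)/(1 + F) (y(r, F) = (r + F)/(F + 1) = (F + r)/(1 + F))
y(7, K) - d = (2 + 7)/(1 + 2) - 1*(-319) = 9/3 + 319 = (⅓)*9 + 319 = 3 + 319 = 322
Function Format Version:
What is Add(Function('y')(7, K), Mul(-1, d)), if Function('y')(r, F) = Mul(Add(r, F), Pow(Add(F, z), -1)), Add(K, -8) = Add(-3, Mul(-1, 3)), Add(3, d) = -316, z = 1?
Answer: 322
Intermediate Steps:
d = -319 (d = Add(-3, -316) = -319)
K = 2 (K = Add(8, Add(-3, Mul(-1, 3))) = Add(8, Add(-3, -3)) = Add(8, -6) = 2)
Function('y')(r, F) = Mul(Pow(Add(1, F), -1), Add(F, r)) (Function('y')(r, F) = Mul(Add(r, F), Pow(Add(F, 1), -1)) = Mul(Add(F, r), Pow(Add(1, F), -1)) = Mul(Pow(Add(1, F), -1), Add(F, r)))
Add(Function('y')(7, K), Mul(-1, d)) = Add(Mul(Pow(Add(1, 2), -1), Add(2, 7)), Mul(-1, -319)) = Add(Mul(Pow(3, -1), 9), 319) = Add(Mul(Rational(1, 3), 9), 319) = Add(3, 319) = 322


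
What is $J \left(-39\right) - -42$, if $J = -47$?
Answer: $1875$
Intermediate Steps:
$J \left(-39\right) - -42 = \left(-47\right) \left(-39\right) - -42 = 1833 + 42 = 1875$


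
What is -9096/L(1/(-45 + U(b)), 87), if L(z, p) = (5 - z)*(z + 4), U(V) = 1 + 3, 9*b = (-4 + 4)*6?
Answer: -7645188/16789 ≈ -455.37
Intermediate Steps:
b = 0 (b = ((-4 + 4)*6)/9 = (0*6)/9 = (1/9)*0 = 0)
U(V) = 4
L(z, p) = (4 + z)*(5 - z) (L(z, p) = (5 - z)*(4 + z) = (4 + z)*(5 - z))
-9096/L(1/(-45 + U(b)), 87) = -9096/(20 + 1/(-45 + 4) - (1/(-45 + 4))**2) = -9096/(20 + 1/(-41) - (1/(-41))**2) = -9096/(20 - 1/41 - (-1/41)**2) = -9096/(20 - 1/41 - 1*1/1681) = -9096/(20 - 1/41 - 1/1681) = -9096/33578/1681 = -9096*1681/33578 = -7645188/16789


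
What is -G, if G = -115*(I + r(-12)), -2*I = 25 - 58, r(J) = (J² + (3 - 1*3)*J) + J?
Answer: 34155/2 ≈ 17078.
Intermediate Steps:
r(J) = J + J² (r(J) = (J² + (3 - 3)*J) + J = (J² + 0*J) + J = (J² + 0) + J = J² + J = J + J²)
I = 33/2 (I = -(25 - 58)/2 = -½*(-33) = 33/2 ≈ 16.500)
G = -34155/2 (G = -115*(33/2 - 12*(1 - 12)) = -115*(33/2 - 12*(-11)) = -115*(33/2 + 132) = -115*297/2 = -34155/2 ≈ -17078.)
-G = -1*(-34155/2) = 34155/2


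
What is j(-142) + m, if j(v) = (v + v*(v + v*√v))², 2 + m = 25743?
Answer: -57334433007 + 807447216*I*√142 ≈ -5.7334e+10 + 9.6218e+9*I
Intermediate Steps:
m = 25741 (m = -2 + 25743 = 25741)
j(v) = (v + v*(v + v^(3/2)))²
j(-142) + m = (-142 + (-142)² + (-142)^(5/2))² + 25741 = (-142 + 20164 + 20164*I*√142)² + 25741 = (20022 + 20164*I*√142)² + 25741 = 25741 + (20022 + 20164*I*√142)²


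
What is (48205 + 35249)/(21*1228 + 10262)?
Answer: 5961/2575 ≈ 2.3150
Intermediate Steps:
(48205 + 35249)/(21*1228 + 10262) = 83454/(25788 + 10262) = 83454/36050 = 83454*(1/36050) = 5961/2575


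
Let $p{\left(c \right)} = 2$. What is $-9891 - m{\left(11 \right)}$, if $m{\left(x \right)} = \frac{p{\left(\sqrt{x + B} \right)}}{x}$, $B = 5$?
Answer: $- \frac{108803}{11} \approx -9891.2$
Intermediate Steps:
$m{\left(x \right)} = \frac{2}{x}$
$-9891 - m{\left(11 \right)} = -9891 - \frac{2}{11} = - \frac{108803}{11}$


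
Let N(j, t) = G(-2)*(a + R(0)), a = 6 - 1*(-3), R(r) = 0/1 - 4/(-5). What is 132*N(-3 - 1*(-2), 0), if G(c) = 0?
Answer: 0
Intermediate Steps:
R(r) = 4/5 (R(r) = 0*1 - 4*(-1/5) = 0 + 4/5 = 4/5)
a = 9 (a = 6 + 3 = 9)
N(j, t) = 0 (N(j, t) = 0*(9 + 4/5) = 0*(49/5) = 0)
132*N(-3 - 1*(-2), 0) = 132*0 = 0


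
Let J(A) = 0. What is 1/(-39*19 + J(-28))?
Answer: -1/741 ≈ -0.0013495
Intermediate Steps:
1/(-39*19 + J(-28)) = 1/(-39*19 + 0) = 1/(-741 + 0) = 1/(-741) = -1/741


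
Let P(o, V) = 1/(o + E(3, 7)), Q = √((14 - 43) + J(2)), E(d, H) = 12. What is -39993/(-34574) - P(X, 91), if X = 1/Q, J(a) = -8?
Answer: 197771841/184244846 - I*√37/5329 ≈ 1.0734 - 0.0011414*I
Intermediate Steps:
Q = I*√37 (Q = √((14 - 43) - 8) = √(-29 - 8) = √(-37) = I*√37 ≈ 6.0828*I)
X = -I*√37/37 (X = 1/(I*√37) = -I*√37/37 ≈ -0.1644*I)
P(o, V) = 1/(12 + o) (P(o, V) = 1/(o + 12) = 1/(12 + o))
-39993/(-34574) - P(X, 91) = -39993/(-34574) - 1/(12 - I*√37/37) = -39993*(-1/34574) - 1/(12 - I*√37/37) = 39993/34574 - 1/(12 - I*√37/37)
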